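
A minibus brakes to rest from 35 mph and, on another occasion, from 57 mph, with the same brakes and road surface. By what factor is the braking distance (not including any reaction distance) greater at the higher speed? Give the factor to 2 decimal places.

Braking distance d = v²/(2a), so with a fixed, d ∝ v².
Factor = (57/35)² = 1.6286² = 2.6523.

Factor ≈ 2.65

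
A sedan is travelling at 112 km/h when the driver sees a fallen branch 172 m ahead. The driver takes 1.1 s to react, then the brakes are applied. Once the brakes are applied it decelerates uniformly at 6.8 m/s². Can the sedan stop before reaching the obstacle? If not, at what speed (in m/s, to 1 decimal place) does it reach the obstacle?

112 km/h ÷ 3.6 = 31.1111 m/s.
Reaction distance = 31.1111 × 1.1 = 34.222 m.
Braking distance = v²/(2a) = 967.901 / 13.600 = 71.169 m.
Total stopping distance = 34.222 + 71.169 = 105.391 m, vs 172 m available — it stops with 172 − 105.391 = 66.609 m to spare.

Yes — it stops about 66.6 m short of the obstacle, so it never reaches it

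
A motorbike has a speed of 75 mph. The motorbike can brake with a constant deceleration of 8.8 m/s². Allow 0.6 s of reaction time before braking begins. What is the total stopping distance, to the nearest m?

75 mph × 0.44704 = 33.5280 m/s.
Reaction distance = v·t_r = 33.5280 × 0.6 = 20.117 m.
Braking distance = v²/(2a) = 33.5280² / (2 × 8.800) = 1124.127 / 17.600 = 63.871 m.
Total = 20.117 + 63.871 = 83.988 m.

Total stopping distance ≈ 84 m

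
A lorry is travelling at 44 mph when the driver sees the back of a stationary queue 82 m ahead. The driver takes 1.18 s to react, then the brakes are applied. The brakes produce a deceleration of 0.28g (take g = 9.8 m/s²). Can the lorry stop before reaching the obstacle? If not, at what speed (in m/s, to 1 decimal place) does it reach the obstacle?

44 mph × 0.44704 = 19.6698 m/s.
a = 0.28 × 9.8 = 2.744 m/s².
Reaction distance = 19.6698 × 1.18 = 23.210 m.
Braking distance needed to stop: v²/(2a) = 386.901 / 5.488 = 70.499 m, so total needed = 23.210 + 70.499 = 93.709 m > 82 m — it cannot stop.
Distance remaining when braking begins: 82 − 23.210 = 58.790 m.
v² = v₀² − 2a·d = 386.901 − 2 × 2.744 × 58.790 = 64.261 m²/s².
v = √64.261 = 8.016 m/s.

No — it strikes the obstacle at 8.0 m/s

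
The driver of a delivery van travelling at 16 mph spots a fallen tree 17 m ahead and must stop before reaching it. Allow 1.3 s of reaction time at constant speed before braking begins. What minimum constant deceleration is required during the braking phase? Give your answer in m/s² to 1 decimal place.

16 mph × 0.44704 = 7.1526 m/s.
Distance covered during reaction = 7.1526 × 1.3 = 9.298 m.
Distance available for braking: 17 − 9.298 = 7.702 m.
v² = 2a·d ⇒ a = v²/(2d) = 7.1526² / (2 × 7.702) = 51.160 / 15.404 = 3.3212 m/s².

Required deceleration ≈ 3.3 m/s²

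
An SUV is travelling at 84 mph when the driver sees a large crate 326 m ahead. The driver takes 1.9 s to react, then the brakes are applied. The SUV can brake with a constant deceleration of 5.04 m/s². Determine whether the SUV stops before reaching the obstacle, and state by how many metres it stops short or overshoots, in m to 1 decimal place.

84 mph × 0.44704 = 37.5514 m/s.
Reaction distance = 37.5514 × 1.9 = 71.348 m.
Braking distance = v²/(2a) = 1410.108 / 10.080 = 139.892 m.
Total stopping distance = 71.348 + 139.892 = 211.240 m, vs 326 m available — it stops with 326 − 211.240 = 114.760 m to spare.

Yes — it stops 114.8 m short of the obstacle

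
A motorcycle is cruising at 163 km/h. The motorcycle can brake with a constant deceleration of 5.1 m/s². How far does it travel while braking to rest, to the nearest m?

Braking distance ≈ 201 m

163 km/h ÷ 3.6 = 45.2778 m/s.
Braking distance = v²/(2a) = 45.2778² / (2 × 5.100) = 2050.079 / 10.200 = 200.988 m.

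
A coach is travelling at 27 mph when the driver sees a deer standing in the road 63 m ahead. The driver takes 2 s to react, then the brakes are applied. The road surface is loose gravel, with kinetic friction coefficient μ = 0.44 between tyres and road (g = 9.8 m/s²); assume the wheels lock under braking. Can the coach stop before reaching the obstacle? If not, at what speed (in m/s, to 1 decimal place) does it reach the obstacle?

27 mph × 0.44704 = 12.0701 m/s.
a = μg = 0.44 × 9.8 = 4.312 m/s².
Reaction distance = 12.0701 × 2 = 24.140 m.
Braking distance = v²/(2a) = 145.687 / 8.624 = 16.893 m.
Total stopping distance = 24.140 + 16.893 = 41.033 m, vs 63 m available — it stops with 63 − 41.033 = 21.967 m to spare.

Yes — it stops about 22.0 m short of the obstacle, so it never reaches it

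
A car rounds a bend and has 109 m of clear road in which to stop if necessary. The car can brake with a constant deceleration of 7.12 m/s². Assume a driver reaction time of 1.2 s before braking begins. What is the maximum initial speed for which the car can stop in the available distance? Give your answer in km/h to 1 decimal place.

Maximum speed ≈ 114.4 km/h

Stopping distance: v·t_r + v²/(2a) = 109 with t_r = 1.2 s and a = 7.120 m/s².
So v² + 17.088 v − 1552.16 = 0.
Positive root: v = −a·t_r + √((a·t_r)² + 2a·d) = −8.544 + √(73.000 + 1552.16) = 31.7693 m/s.
31.7693 m/s × 3.6 = 114.369 km/h.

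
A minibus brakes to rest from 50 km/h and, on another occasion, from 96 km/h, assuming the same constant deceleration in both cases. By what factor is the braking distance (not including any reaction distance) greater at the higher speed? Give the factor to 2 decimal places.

Braking distance d = v²/(2a), so with a fixed, d ∝ v².
Factor = (96/50)² = 1.9200² = 3.6864.

Factor ≈ 3.69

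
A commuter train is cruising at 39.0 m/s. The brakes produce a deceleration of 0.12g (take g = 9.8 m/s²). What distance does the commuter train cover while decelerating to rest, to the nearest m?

Braking distance ≈ 647 m

a = 0.12 × 9.8 = 1.176 m/s².
Braking distance = v²/(2a) = 39.0000² / (2 × 1.176) = 1521.000 / 2.352 = 646.684 m.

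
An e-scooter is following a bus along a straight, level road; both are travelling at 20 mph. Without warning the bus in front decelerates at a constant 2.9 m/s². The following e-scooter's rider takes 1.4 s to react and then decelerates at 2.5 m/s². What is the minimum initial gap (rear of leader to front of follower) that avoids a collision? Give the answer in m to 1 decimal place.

20 mph × 0.44704 = 8.9408 m/s.
Leader travels v²/(2a_L) = 79.938 / 5.800 = 13.782 m before stopping.
Follower covers v·t_r = 8.9408 × 1.4 = 12.517 m while reacting, then v²/(2a_F) = 79.938 / 5.000 = 15.988 m while braking, for a total of 12.517 + 15.988 = 28.505 m.
Since a_F ≤ a_L and the follower starts braking later, the follower is never slower than the leader, so the closest approach is when both have stopped.
Minimum gap = 28.505 − 13.782 = 14.723 m.

Minimum gap ≈ 14.7 m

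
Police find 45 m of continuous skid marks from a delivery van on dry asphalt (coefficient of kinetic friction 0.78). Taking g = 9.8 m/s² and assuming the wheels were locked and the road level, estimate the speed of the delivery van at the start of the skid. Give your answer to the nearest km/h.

Deceleration a = μg = 0.78 × 9.8 = 7.644 m/s².
v = √(2a·d) = √(2 × 7.644 × 45) = √687.960 = 26.2290 m/s.
= 26.2290 × 3.6 = 94.424 km/h.

Initial speed ≈ 94 km/h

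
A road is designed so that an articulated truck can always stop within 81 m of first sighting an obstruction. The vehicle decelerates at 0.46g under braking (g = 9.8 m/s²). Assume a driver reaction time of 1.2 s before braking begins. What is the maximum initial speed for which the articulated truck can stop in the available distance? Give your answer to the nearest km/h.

a = 0.46 × 9.8 = 4.508 m/s².
Stopping distance: v·t_r + v²/(2a) = 81 with t_r = 1.2 s and a = 4.508 m/s².
So v² + 10.819 v − 730.30 = 0.
Positive root: v = −a·t_r + √((a·t_r)² + 2a·d) = −5.410 + √(29.268 + 730.30) = 22.1503 m/s.
22.1503 m/s × 3.6 = 79.741 km/h.

Maximum speed ≈ 80 km/h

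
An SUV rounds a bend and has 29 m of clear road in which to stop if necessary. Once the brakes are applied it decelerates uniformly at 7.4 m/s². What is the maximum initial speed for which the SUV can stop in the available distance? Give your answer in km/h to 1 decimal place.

Maximum speed ≈ 74.6 km/h

v²/(2a) = d ⇒ v = √(2 × 7.400 × 29) = √429.20 = 20.7171 m/s.
20.7171 m/s × 3.6 = 74.582 km/h.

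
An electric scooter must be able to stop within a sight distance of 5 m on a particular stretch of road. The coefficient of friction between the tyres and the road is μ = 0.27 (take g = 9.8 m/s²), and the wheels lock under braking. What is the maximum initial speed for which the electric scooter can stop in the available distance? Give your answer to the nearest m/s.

a = μg = 0.27 × 9.8 = 2.646 m/s².
v²/(2a) = d ⇒ v = √(2 × 2.646 × 5) = √26.46 = 5.1439 m/s.

Maximum speed ≈ 5 m/s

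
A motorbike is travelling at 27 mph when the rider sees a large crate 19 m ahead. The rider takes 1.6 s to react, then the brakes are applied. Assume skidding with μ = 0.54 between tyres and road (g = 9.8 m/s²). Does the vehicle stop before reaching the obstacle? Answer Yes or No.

No

27 mph × 0.44704 = 12.0701 m/s.
a = μg = 0.54 × 9.8 = 5.292 m/s².
Reaction distance = 12.0701 × 1.6 = 19.312 m.
Braking distance = v²/(2a) = 145.687 / 10.584 = 13.765 m.
Total stopping distance = 19.312 + 13.765 = 33.077 m, vs 19 m available — it cannot stop in time and overshoots by 33.077 − 19 = 14.077 m.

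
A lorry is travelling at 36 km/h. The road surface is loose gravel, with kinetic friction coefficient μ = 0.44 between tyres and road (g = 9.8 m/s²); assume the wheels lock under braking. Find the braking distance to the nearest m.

36 km/h ÷ 3.6 = 10.0000 m/s.
a = μg = 0.44 × 9.8 = 4.312 m/s².
Braking distance = v²/(2a) = 10.0000² / (2 × 4.312) = 100.000 / 8.624 = 11.596 m.

Braking distance ≈ 12 m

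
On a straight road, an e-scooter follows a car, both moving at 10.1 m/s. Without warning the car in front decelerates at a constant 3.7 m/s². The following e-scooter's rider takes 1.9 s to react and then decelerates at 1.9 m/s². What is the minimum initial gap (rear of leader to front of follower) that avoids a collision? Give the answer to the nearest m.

Minimum gap ≈ 32 m

Leader travels v²/(2a_L) = 102.010 / 7.400 = 13.785 m before stopping.
Follower covers v·t_r = 10.1000 × 1.9 = 19.190 m while reacting, then v²/(2a_F) = 102.010 / 3.800 = 26.845 m while braking, for a total of 19.190 + 26.845 = 46.035 m.
Since a_F ≤ a_L and the follower starts braking later, the follower is never slower than the leader, so the closest approach is when both have stopped.
Minimum gap = 46.035 − 13.785 = 32.250 m.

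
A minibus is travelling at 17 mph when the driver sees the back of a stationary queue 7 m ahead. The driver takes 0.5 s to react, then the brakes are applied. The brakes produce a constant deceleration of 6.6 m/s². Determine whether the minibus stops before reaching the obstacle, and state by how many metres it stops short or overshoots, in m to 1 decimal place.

No — it overshoots by 1.2 m

17 mph × 0.44704 = 7.5997 m/s.
Reaction distance = 7.5997 × 0.5 = 3.800 m.
Braking distance = v²/(2a) = 57.755 / 13.200 = 4.375 m.
Total stopping distance = 3.800 + 4.375 = 8.175 m, vs 7 m available — it cannot stop in time and overshoots by 8.175 − 7 = 1.175 m.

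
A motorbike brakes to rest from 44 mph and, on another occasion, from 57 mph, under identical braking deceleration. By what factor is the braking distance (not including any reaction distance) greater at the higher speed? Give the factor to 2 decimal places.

Factor ≈ 1.68

Braking distance d = v²/(2a), so with a fixed, d ∝ v².
Factor = (57/44)² = 1.2955² = 1.6783.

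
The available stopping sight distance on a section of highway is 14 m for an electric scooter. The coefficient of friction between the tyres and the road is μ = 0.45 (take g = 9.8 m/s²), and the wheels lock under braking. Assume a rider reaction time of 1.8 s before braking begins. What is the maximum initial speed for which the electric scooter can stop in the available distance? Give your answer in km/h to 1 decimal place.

a = μg = 0.45 × 9.8 = 4.410 m/s².
Stopping distance: v·t_r + v²/(2a) = 14 with t_r = 1.8 s and a = 4.410 m/s².
So v² + 15.876 v − 123.48 = 0.
Positive root: v = −a·t_r + √((a·t_r)² + 2a·d) = −7.938 + √(63.012 + 123.48) = 5.7182 m/s.
5.7182 m/s × 3.6 = 20.586 km/h.

Maximum speed ≈ 20.6 km/h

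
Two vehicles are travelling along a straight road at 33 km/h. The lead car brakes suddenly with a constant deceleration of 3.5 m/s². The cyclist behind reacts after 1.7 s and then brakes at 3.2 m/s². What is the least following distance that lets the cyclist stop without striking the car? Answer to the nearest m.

33 km/h ÷ 3.6 = 9.1667 m/s.
Leader travels v²/(2a_L) = 84.028 / 7.000 = 12.004 m before stopping.
Follower covers v·t_r = 9.1667 × 1.7 = 15.583 m while reacting, then v²/(2a_F) = 84.028 / 6.400 = 13.129 m while braking, for a total of 15.583 + 13.129 = 28.712 m.
Since a_F ≤ a_L and the follower starts braking later, the follower is never slower than the leader, so the closest approach is when both have stopped.
Minimum gap = 28.712 − 12.004 = 16.708 m.

Minimum gap ≈ 17 m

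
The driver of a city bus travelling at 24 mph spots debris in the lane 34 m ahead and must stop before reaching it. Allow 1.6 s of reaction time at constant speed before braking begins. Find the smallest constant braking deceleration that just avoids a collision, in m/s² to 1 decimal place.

Required deceleration ≈ 3.4 m/s²

24 mph × 0.44704 = 10.7290 m/s.
Distance covered during reaction = 10.7290 × 1.6 = 17.166 m.
Distance available for braking: 34 − 17.166 = 16.834 m.
v² = 2a·d ⇒ a = v²/(2d) = 10.7290² / (2 × 16.834) = 115.111 / 33.668 = 3.4190 m/s².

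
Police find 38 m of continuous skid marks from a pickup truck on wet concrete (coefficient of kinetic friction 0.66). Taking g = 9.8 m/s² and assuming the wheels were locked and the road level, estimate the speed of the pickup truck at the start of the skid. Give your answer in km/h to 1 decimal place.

Initial speed ≈ 79.8 km/h

Deceleration a = μg = 0.66 × 9.8 = 6.468 m/s².
v = √(2a·d) = √(2 × 6.468 × 38) = √491.568 = 22.1713 m/s.
= 22.1713 × 3.6 = 79.817 km/h.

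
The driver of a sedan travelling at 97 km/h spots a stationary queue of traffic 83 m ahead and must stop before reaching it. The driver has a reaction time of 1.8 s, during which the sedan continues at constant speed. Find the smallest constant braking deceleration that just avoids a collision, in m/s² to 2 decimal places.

Required deceleration ≈ 10.52 m/s²

97 km/h ÷ 3.6 = 26.9444 m/s.
Distance covered during reaction = 26.9444 × 1.8 = 48.500 m.
Distance available for braking: 83 − 48.500 = 34.500 m.
v² = 2a·d ⇒ a = v²/(2d) = 26.9444² / (2 × 34.500) = 726.001 / 69.000 = 10.5218 m/s².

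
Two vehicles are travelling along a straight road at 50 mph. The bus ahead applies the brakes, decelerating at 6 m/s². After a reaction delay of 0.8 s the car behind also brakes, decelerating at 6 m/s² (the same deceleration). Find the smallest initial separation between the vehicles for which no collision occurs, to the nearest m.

Minimum gap ≈ 18 m

50 mph × 0.44704 = 22.3520 m/s.
Leader travels v²/(2a_L) = 499.612 / 12.000 = 41.634 m before stopping.
Follower covers v·t_r = 22.3520 × 0.8 = 17.882 m while reacting, then v²/(2a_F) = 499.612 / 12.000 = 41.634 m while braking, for a total of 17.882 + 41.634 = 59.516 m.
Since a_F ≤ a_L and the follower starts braking later, the follower is never slower than the leader, so the closest approach is when both have stopped.
Minimum gap = 59.516 − 41.634 = 17.882 m.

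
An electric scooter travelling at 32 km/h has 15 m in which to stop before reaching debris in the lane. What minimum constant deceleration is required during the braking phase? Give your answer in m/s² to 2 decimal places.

Required deceleration ≈ 2.63 m/s²

32 km/h ÷ 3.6 = 8.8889 m/s.
v² = 2a·d ⇒ a = v²/(2d) = 8.8889² / (2 × 15.000) = 79.013 / 30.000 = 2.6338 m/s².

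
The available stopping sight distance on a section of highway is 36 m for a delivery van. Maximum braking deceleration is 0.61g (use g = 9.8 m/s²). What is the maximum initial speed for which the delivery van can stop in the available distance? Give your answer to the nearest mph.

a = 0.61 × 9.8 = 5.978 m/s².
v²/(2a) = d ⇒ v = √(2 × 5.978 × 36) = √430.42 = 20.7466 m/s.
20.7466 m/s ÷ 0.44704 = 46.409 mph.

Maximum speed ≈ 46 mph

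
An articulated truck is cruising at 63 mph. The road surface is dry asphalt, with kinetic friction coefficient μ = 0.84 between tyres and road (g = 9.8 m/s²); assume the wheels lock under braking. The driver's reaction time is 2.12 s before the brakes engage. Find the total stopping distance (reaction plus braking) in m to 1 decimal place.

63 mph × 0.44704 = 28.1635 m/s.
a = μg = 0.84 × 9.8 = 8.232 m/s².
Reaction distance = v·t_r = 28.1635 × 2.12 = 59.707 m.
Braking distance = v²/(2a) = 28.1635² / (2 × 8.232) = 793.183 / 16.464 = 48.177 m.
Total = 59.707 + 48.177 = 107.884 m.

Total stopping distance ≈ 107.9 m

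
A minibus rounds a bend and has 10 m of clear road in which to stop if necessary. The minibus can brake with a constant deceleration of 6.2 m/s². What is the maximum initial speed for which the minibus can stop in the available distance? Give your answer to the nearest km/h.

Maximum speed ≈ 40 km/h

v²/(2a) = d ⇒ v = √(2 × 6.200 × 10) = √124.00 = 11.1355 m/s.
11.1355 m/s × 3.6 = 40.088 km/h.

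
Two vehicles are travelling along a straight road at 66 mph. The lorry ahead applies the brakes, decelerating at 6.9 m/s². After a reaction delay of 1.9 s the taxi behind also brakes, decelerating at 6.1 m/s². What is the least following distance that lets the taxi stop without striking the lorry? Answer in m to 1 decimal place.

66 mph × 0.44704 = 29.5046 m/s.
Leader travels v²/(2a_L) = 870.521 / 13.800 = 63.081 m before stopping.
Follower covers v·t_r = 29.5046 × 1.9 = 56.059 m while reacting, then v²/(2a_F) = 870.521 / 12.200 = 71.354 m while braking, for a total of 56.059 + 71.354 = 127.413 m.
Since a_F ≤ a_L and the follower starts braking later, the follower is never slower than the leader, so the closest approach is when both have stopped.
Minimum gap = 127.413 − 63.081 = 64.332 m.

Minimum gap ≈ 64.3 m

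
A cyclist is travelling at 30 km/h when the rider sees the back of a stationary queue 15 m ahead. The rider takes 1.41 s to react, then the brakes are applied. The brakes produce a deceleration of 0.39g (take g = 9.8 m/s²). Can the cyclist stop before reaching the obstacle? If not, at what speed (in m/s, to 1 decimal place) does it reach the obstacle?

No — it strikes the obstacle at 6.7 m/s

30 km/h ÷ 3.6 = 8.3333 m/s.
a = 0.39 × 9.8 = 3.822 m/s².
Reaction distance = 8.3333 × 1.41 = 11.750 m.
Braking distance needed to stop: v²/(2a) = 69.444 / 7.644 = 9.085 m, so total needed = 11.750 + 9.085 = 20.835 m > 15 m — it cannot stop.
Distance remaining when braking begins: 15 − 11.750 = 3.250 m.
v² = v₀² − 2a·d = 69.444 − 2 × 3.822 × 3.250 = 44.601 m²/s².
v = √44.601 = 6.678 m/s.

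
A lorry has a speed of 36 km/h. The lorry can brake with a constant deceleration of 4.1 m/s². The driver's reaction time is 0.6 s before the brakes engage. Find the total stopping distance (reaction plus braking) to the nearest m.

36 km/h ÷ 3.6 = 10.0000 m/s.
Reaction distance = v·t_r = 10.0000 × 0.6 = 6.000 m.
Braking distance = v²/(2a) = 10.0000² / (2 × 4.100) = 100.000 / 8.200 = 12.195 m.
Total = 6.000 + 12.195 = 18.195 m.

Total stopping distance ≈ 18 m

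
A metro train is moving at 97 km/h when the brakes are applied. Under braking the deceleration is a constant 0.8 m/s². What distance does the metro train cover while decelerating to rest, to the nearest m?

97 km/h ÷ 3.6 = 26.9444 m/s.
Braking distance = v²/(2a) = 26.9444² / (2 × 0.800) = 726.001 / 1.600 = 453.751 m.

Braking distance ≈ 454 m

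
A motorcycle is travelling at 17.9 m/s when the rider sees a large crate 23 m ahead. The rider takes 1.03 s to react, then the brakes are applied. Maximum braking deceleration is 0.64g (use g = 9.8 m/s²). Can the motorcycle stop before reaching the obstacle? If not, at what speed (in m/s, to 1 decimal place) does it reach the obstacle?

No — it strikes the obstacle at 16.2 m/s

a = 0.64 × 9.8 = 6.272 m/s².
Reaction distance = 17.9000 × 1.03 = 18.437 m.
Braking distance needed to stop: v²/(2a) = 320.410 / 12.544 = 25.543 m, so total needed = 18.437 + 25.543 = 43.980 m > 23 m — it cannot stop.
Distance remaining when braking begins: 23 − 18.437 = 4.563 m.
v² = v₀² − 2a·d = 320.410 − 2 × 6.272 × 4.563 = 263.172 m²/s².
v = √263.172 = 16.223 m/s.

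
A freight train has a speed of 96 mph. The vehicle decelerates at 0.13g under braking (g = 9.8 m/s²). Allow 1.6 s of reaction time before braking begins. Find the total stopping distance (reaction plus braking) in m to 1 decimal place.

Total stopping distance ≈ 791.5 m

96 mph × 0.44704 = 42.9158 m/s.
a = 0.13 × 9.8 = 1.274 m/s².
Reaction distance = v·t_r = 42.9158 × 1.6 = 68.665 m.
Braking distance = v²/(2a) = 42.9158² / (2 × 1.274) = 1841.766 / 2.548 = 722.828 m.
Total = 68.665 + 722.828 = 791.493 m.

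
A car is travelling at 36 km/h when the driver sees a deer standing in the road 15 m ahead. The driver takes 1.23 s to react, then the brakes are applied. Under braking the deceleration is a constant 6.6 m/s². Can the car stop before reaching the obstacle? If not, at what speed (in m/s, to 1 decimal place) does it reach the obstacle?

36 km/h ÷ 3.6 = 10.0000 m/s.
Reaction distance = 10.0000 × 1.23 = 12.300 m.
Braking distance needed to stop: v²/(2a) = 100.000 / 13.200 = 7.576 m, so total needed = 12.300 + 7.576 = 19.876 m > 15 m — it cannot stop.
Distance remaining when braking begins: 15 − 12.300 = 2.700 m.
v² = v₀² − 2a·d = 100.000 − 2 × 6.600 × 2.700 = 64.360 m²/s².
v = √64.360 = 8.022 m/s.

No — it strikes the obstacle at 8.0 m/s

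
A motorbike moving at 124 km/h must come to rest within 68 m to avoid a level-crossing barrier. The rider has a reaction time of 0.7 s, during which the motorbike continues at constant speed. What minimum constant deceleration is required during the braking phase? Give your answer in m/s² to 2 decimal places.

Required deceleration ≈ 13.52 m/s²

124 km/h ÷ 3.6 = 34.4444 m/s.
Distance covered during reaction = 34.4444 × 0.7 = 24.111 m.
Distance available for braking: 68 − 24.111 = 43.889 m.
v² = 2a·d ⇒ a = v²/(2d) = 34.4444² / (2 × 43.889) = 1186.417 / 87.778 = 13.5161 m/s².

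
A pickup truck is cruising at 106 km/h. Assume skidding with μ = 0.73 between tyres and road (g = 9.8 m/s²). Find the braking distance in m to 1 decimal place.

Braking distance ≈ 60.6 m

106 km/h ÷ 3.6 = 29.4444 m/s.
a = μg = 0.73 × 9.8 = 7.154 m/s².
Braking distance = v²/(2a) = 29.4444² / (2 × 7.154) = 866.973 / 14.308 = 60.594 m.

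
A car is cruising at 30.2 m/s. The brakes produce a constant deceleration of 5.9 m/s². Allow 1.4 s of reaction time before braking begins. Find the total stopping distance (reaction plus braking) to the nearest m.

Total stopping distance ≈ 120 m

Reaction distance = v·t_r = 30.2000 × 1.4 = 42.280 m.
Braking distance = v²/(2a) = 30.2000² / (2 × 5.900) = 912.040 / 11.800 = 77.292 m.
Total = 42.280 + 77.292 = 119.572 m.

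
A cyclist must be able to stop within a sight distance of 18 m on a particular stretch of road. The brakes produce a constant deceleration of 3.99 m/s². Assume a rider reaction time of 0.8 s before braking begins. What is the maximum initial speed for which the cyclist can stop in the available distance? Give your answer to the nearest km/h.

Stopping distance: v·t_r + v²/(2a) = 18 with t_r = 0.8 s and a = 3.990 m/s².
So v² + 6.384 v − 143.64 = 0.
Positive root: v = −a·t_r + √((a·t_r)² + 2a·d) = −3.192 + √(10.189 + 143.64) = 9.2108 m/s.
9.2108 m/s × 3.6 = 33.159 km/h.

Maximum speed ≈ 33 km/h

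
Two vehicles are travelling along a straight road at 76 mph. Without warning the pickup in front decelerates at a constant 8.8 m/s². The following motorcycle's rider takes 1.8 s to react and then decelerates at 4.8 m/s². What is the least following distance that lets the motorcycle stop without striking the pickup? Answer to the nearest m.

Minimum gap ≈ 116 m

76 mph × 0.44704 = 33.9750 m/s.
Leader travels v²/(2a_L) = 1154.301 / 17.600 = 65.585 m before stopping.
Follower covers v·t_r = 33.9750 × 1.8 = 61.155 m while reacting, then v²/(2a_F) = 1154.301 / 9.600 = 120.240 m while braking, for a total of 61.155 + 120.240 = 181.395 m.
Since a_F ≤ a_L and the follower starts braking later, the follower is never slower than the leader, so the closest approach is when both have stopped.
Minimum gap = 181.395 − 65.585 = 115.810 m.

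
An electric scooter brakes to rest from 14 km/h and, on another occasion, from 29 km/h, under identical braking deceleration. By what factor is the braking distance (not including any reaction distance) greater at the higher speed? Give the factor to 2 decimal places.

Braking distance d = v²/(2a), so with a fixed, d ∝ v².
Factor = (29/14)² = 2.0714² = 4.2907.

Factor ≈ 4.29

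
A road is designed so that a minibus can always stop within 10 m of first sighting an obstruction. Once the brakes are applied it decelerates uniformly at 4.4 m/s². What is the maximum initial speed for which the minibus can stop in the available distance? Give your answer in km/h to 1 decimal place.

v²/(2a) = d ⇒ v = √(2 × 4.400 × 10) = √88.00 = 9.3808 m/s.
9.3808 m/s × 3.6 = 33.771 km/h.

Maximum speed ≈ 33.8 km/h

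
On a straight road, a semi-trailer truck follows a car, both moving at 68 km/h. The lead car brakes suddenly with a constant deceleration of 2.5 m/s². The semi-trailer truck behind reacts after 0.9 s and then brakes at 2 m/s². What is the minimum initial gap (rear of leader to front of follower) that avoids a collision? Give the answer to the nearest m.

68 km/h ÷ 3.6 = 18.8889 m/s.
Leader travels v²/(2a_L) = 356.791 / 5.000 = 71.358 m before stopping.
Follower covers v·t_r = 18.8889 × 0.9 = 17.000 m while reacting, then v²/(2a_F) = 356.791 / 4.000 = 89.198 m while braking, for a total of 17.000 + 89.198 = 106.198 m.
Since a_F ≤ a_L and the follower starts braking later, the follower is never slower than the leader, so the closest approach is when both have stopped.
Minimum gap = 106.198 − 71.358 = 34.840 m.

Minimum gap ≈ 35 m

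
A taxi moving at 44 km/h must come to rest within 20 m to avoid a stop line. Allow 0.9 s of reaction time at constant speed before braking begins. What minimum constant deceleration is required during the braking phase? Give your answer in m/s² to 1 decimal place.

44 km/h ÷ 3.6 = 12.2222 m/s.
Distance covered during reaction = 12.2222 × 0.9 = 11.000 m.
Distance available for braking: 20 − 11.000 = 9.000 m.
v² = 2a·d ⇒ a = v²/(2d) = 12.2222² / (2 × 9.000) = 149.382 / 18.000 = 8.2990 m/s².

Required deceleration ≈ 8.3 m/s²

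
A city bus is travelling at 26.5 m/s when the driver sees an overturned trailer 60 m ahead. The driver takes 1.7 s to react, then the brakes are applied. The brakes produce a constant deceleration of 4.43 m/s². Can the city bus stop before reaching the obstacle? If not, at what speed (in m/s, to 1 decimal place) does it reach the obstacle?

No — it strikes the obstacle at 23.9 m/s

Reaction distance = 26.5000 × 1.7 = 45.050 m.
Braking distance needed to stop: v²/(2a) = 702.250 / 8.860 = 79.261 m, so total needed = 45.050 + 79.261 = 124.311 m > 60 m — it cannot stop.
Distance remaining when braking begins: 60 − 45.050 = 14.950 m.
v² = v₀² − 2a·d = 702.250 − 2 × 4.430 × 14.950 = 569.793 m²/s².
v = √569.793 = 23.870 m/s.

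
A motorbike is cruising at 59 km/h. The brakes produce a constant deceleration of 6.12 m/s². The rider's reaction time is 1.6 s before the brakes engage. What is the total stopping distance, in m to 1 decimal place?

Total stopping distance ≈ 48.2 m

59 km/h ÷ 3.6 = 16.3889 m/s.
Reaction distance = v·t_r = 16.3889 × 1.6 = 26.222 m.
Braking distance = v²/(2a) = 16.3889² / (2 × 6.120) = 268.596 / 12.240 = 21.944 m.
Total = 26.222 + 21.944 = 48.166 m.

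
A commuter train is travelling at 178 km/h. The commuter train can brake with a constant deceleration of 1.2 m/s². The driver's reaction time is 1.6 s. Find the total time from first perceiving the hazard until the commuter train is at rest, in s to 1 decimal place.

Total time ≈ 42.8 s

178 km/h ÷ 3.6 = 49.4444 m/s.
Braking time = v/a = 49.4444 / 1.200 = 41.204 s.
Total = 1.6 + 41.204 = 42.804 s.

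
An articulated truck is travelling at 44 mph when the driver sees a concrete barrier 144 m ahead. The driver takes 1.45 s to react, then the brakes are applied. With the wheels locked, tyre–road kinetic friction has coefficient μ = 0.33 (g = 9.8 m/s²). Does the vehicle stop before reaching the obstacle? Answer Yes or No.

44 mph × 0.44704 = 19.6698 m/s.
a = μg = 0.33 × 9.8 = 3.234 m/s².
Reaction distance = 19.6698 × 1.45 = 28.521 m.
Braking distance = v²/(2a) = 386.901 / 6.468 = 59.818 m.
Total stopping distance = 28.521 + 59.818 = 88.339 m, vs 144 m available — it stops with 144 − 88.339 = 55.661 m to spare.

Yes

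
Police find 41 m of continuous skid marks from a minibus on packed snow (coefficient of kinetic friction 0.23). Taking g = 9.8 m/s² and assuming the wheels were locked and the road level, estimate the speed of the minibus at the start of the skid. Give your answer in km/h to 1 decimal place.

Initial speed ≈ 48.9 km/h

Deceleration a = μg = 0.23 × 9.8 = 2.254 m/s².
v = √(2a·d) = √(2 × 2.254 × 41) = √184.828 = 13.5951 m/s.
= 13.5951 × 3.6 = 48.942 km/h.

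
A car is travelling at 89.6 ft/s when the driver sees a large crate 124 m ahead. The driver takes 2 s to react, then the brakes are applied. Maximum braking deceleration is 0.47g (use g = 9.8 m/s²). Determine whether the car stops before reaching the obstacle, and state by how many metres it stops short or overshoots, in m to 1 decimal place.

No — it overshoots by 11.6 m

89.6 ft/s × 0.3048 = 27.3101 m/s.
a = 0.47 × 9.8 = 4.606 m/s².
Reaction distance = 27.3101 × 2 = 54.620 m.
Braking distance = v²/(2a) = 745.842 / 9.212 = 80.964 m.
Total stopping distance = 54.620 + 80.964 = 135.584 m, vs 124 m available — it cannot stop in time and overshoots by 135.584 − 124 = 11.584 m.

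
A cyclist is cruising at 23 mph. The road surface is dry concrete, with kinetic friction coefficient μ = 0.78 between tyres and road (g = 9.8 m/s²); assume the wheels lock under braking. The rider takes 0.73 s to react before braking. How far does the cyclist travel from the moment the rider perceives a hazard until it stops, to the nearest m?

23 mph × 0.44704 = 10.2819 m/s.
a = μg = 0.78 × 9.8 = 7.644 m/s².
Reaction distance = v·t_r = 10.2819 × 0.73 = 7.506 m.
Braking distance = v²/(2a) = 10.2819² / (2 × 7.644) = 105.717 / 15.288 = 6.915 m.
Total = 7.506 + 6.915 = 14.421 m.

Total stopping distance ≈ 14 m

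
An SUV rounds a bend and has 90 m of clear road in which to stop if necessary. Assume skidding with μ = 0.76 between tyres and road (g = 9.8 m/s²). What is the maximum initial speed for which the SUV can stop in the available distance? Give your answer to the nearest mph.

a = μg = 0.76 × 9.8 = 7.448 m/s².
v²/(2a) = d ⇒ v = √(2 × 7.448 × 90) = √1340.64 = 36.6148 m/s.
36.6148 m/s ÷ 0.44704 = 81.905 mph.

Maximum speed ≈ 82 mph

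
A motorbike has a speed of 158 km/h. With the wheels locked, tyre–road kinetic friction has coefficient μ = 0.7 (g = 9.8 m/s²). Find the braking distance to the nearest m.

158 km/h ÷ 3.6 = 43.8889 m/s.
a = μg = 0.7 × 9.8 = 6.860 m/s².
Braking distance = v²/(2a) = 43.8889² / (2 × 6.860) = 1926.236 / 13.720 = 140.396 m.

Braking distance ≈ 140 m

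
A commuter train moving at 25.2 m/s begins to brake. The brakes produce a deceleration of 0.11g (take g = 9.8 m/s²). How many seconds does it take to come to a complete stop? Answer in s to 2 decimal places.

a = 0.11 × 9.8 = 1.078 m/s².
Braking time = v/a = 25.2000 / 1.078 = 23.377 s.

Braking time ≈ 23.38 s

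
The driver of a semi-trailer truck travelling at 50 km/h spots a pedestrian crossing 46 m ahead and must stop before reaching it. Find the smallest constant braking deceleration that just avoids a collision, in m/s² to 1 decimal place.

50 km/h ÷ 3.6 = 13.8889 m/s.
v² = 2a·d ⇒ a = v²/(2d) = 13.8889² / (2 × 46.000) = 192.902 / 92.000 = 2.0968 m/s².

Required deceleration ≈ 2.1 m/s²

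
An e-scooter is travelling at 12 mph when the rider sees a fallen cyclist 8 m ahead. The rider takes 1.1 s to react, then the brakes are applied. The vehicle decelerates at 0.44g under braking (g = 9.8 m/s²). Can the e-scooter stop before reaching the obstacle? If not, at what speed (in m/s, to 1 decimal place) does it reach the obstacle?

12 mph × 0.44704 = 5.3645 m/s.
a = 0.44 × 9.8 = 4.312 m/s².
Reaction distance = 5.3645 × 1.1 = 5.901 m.
Braking distance needed to stop: v²/(2a) = 28.778 / 8.624 = 3.337 m, so total needed = 5.901 + 3.337 = 9.238 m > 8 m — it cannot stop.
Distance remaining when braking begins: 8 − 5.901 = 2.099 m.
v² = v₀² − 2a·d = 28.778 − 2 × 4.312 × 2.099 = 10.676 m²/s².
v = √10.676 = 3.267 m/s.

No — it strikes the obstacle at 3.3 m/s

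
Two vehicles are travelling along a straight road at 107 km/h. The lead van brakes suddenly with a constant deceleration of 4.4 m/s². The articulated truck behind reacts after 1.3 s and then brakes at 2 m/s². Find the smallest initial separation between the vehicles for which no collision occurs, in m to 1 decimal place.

Minimum gap ≈ 159.1 m

107 km/h ÷ 3.6 = 29.7222 m/s.
Leader travels v²/(2a_L) = 883.409 / 8.800 = 100.387 m before stopping.
Follower covers v·t_r = 29.7222 × 1.3 = 38.639 m while reacting, then v²/(2a_F) = 883.409 / 4.000 = 220.852 m while braking, for a total of 38.639 + 220.852 = 259.491 m.
Since a_F ≤ a_L and the follower starts braking later, the follower is never slower than the leader, so the closest approach is when both have stopped.
Minimum gap = 259.491 − 100.387 = 159.104 m.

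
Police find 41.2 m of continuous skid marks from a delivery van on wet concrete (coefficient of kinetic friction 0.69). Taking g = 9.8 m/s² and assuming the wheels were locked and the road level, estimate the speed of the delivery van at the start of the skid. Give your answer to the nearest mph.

Initial speed ≈ 53 mph

Deceleration a = μg = 0.69 × 9.8 = 6.762 m/s².
v = √(2a·d) = √(2 × 6.762 × 41.2) = √557.189 = 23.6049 m/s.
= 23.6049 ÷ 0.44704 = 52.803 mph.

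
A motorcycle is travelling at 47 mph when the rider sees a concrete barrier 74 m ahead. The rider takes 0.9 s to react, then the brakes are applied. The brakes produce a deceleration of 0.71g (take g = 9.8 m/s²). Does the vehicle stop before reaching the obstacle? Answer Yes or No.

Yes

47 mph × 0.44704 = 21.0109 m/s.
a = 0.71 × 9.8 = 6.958 m/s².
Reaction distance = 21.0109 × 0.9 = 18.910 m.
Braking distance = v²/(2a) = 441.458 / 13.916 = 31.723 m.
Total stopping distance = 18.910 + 31.723 = 50.633 m, vs 74 m available — it stops with 74 − 50.633 = 23.367 m to spare.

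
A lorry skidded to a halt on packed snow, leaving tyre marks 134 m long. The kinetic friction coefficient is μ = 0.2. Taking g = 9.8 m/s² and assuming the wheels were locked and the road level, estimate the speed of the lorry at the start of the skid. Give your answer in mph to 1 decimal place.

Deceleration a = μg = 0.2 × 9.8 = 1.960 m/s².
v = √(2a·d) = √(2 × 1.960 × 134) = √525.280 = 22.9190 m/s.
= 22.9190 ÷ 0.44704 = 51.268 mph.

Initial speed ≈ 51.3 mph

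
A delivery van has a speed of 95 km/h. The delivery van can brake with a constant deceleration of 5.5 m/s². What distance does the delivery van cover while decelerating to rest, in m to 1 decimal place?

95 km/h ÷ 3.6 = 26.3889 m/s.
Braking distance = v²/(2a) = 26.3889² / (2 × 5.500) = 696.374 / 11.000 = 63.307 m.

Braking distance ≈ 63.3 m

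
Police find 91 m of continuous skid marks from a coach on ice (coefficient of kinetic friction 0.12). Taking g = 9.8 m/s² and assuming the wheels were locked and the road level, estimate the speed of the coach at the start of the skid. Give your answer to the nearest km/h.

Initial speed ≈ 53 km/h

Deceleration a = μg = 0.12 × 9.8 = 1.176 m/s².
v = √(2a·d) = √(2 × 1.176 × 91) = √214.032 = 14.6298 m/s.
= 14.6298 × 3.6 = 52.667 km/h.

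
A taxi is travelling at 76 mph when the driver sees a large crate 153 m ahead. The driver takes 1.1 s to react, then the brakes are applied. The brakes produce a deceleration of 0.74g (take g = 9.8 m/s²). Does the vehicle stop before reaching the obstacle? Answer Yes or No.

76 mph × 0.44704 = 33.9750 m/s.
a = 0.74 × 9.8 = 7.252 m/s².
Reaction distance = 33.9750 × 1.1 = 37.373 m.
Braking distance = v²/(2a) = 1154.301 / 14.504 = 79.585 m.
Total stopping distance = 37.373 + 79.585 = 116.958 m, vs 153 m available — it stops with 153 − 116.958 = 36.042 m to spare.

Yes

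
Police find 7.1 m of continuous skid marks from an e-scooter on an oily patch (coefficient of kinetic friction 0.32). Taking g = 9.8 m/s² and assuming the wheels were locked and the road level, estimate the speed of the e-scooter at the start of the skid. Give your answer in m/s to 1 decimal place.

Deceleration a = μg = 0.32 × 9.8 = 3.136 m/s².
v = √(2a·d) = √(2 × 3.136 × 7.1) = √44.531 = 6.6732 m/s.

Initial speed ≈ 6.7 m/s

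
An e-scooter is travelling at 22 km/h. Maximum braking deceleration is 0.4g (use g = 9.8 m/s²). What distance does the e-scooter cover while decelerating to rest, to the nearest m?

Braking distance ≈ 5 m

22 km/h ÷ 3.6 = 6.1111 m/s.
a = 0.4 × 9.8 = 3.920 m/s².
Braking distance = v²/(2a) = 6.1111² / (2 × 3.920) = 37.346 / 7.840 = 4.764 m.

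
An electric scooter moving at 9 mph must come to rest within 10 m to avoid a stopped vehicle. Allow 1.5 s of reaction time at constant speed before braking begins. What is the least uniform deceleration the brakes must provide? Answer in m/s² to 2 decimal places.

9 mph × 0.44704 = 4.0234 m/s.
Distance covered during reaction = 4.0234 × 1.5 = 6.035 m.
Distance available for braking: 10 − 6.035 = 3.965 m.
v² = 2a·d ⇒ a = v²/(2d) = 4.0234² / (2 × 3.965) = 16.188 / 7.930 = 2.0414 m/s².

Required deceleration ≈ 2.04 m/s²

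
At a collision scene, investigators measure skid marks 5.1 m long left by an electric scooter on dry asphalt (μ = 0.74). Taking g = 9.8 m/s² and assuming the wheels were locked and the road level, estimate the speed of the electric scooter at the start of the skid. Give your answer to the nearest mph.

Deceleration a = μg = 0.74 × 9.8 = 7.252 m/s².
v = √(2a·d) = √(2 × 7.252 × 5.1) = √73.970 = 8.6006 m/s.
= 8.6006 ÷ 0.44704 = 19.239 mph.

Initial speed ≈ 19 mph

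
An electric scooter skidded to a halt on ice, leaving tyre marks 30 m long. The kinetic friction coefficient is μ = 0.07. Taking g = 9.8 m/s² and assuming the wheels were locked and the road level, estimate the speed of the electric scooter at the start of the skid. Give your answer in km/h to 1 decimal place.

Deceleration a = μg = 0.07 × 9.8 = 0.686 m/s².
v = √(2a·d) = √(2 × 0.686 × 30) = √41.160 = 6.4156 m/s.
= 6.4156 × 3.6 = 23.096 km/h.

Initial speed ≈ 23.1 km/h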